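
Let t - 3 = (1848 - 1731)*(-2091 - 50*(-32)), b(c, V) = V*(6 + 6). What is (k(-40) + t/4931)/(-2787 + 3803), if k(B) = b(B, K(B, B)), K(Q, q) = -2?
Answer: -43947/1252474 ≈ -0.035088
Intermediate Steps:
b(c, V) = 12*V (b(c, V) = V*12 = 12*V)
k(B) = -24 (k(B) = 12*(-2) = -24)
t = -57444 (t = 3 + (1848 - 1731)*(-2091 - 50*(-32)) = 3 + 117*(-2091 + 1600) = 3 + 117*(-491) = 3 - 57447 = -57444)
(k(-40) + t/4931)/(-2787 + 3803) = (-24 - 57444/4931)/(-2787 + 3803) = (-24 - 57444*1/4931)/1016 = (-24 - 57444/4931)*(1/1016) = -175788/4931*1/1016 = -43947/1252474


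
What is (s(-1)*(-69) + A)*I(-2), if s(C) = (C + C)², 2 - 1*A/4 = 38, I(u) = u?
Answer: 840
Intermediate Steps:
A = -144 (A = 8 - 4*38 = 8 - 152 = -144)
s(C) = 4*C² (s(C) = (2*C)² = 4*C²)
(s(-1)*(-69) + A)*I(-2) = ((4*(-1)²)*(-69) - 144)*(-2) = ((4*1)*(-69) - 144)*(-2) = (4*(-69) - 144)*(-2) = (-276 - 144)*(-2) = -420*(-2) = 840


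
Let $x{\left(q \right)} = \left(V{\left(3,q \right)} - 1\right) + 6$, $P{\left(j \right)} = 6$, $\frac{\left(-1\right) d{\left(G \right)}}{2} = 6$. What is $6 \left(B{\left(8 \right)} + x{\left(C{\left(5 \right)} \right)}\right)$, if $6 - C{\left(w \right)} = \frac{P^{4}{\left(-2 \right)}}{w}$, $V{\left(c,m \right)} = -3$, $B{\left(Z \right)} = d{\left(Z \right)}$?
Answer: $-60$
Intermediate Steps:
$d{\left(G \right)} = -12$ ($d{\left(G \right)} = \left(-2\right) 6 = -12$)
$B{\left(Z \right)} = -12$
$C{\left(w \right)} = 6 - \frac{1296}{w}$ ($C{\left(w \right)} = 6 - \frac{6^{4}}{w} = 6 - \frac{1296}{w}$)
$x{\left(q \right)} = 2$ ($x{\left(q \right)} = \left(-3 - 1\right) + 6 = -4 + 6 = 2$)
$6 \left(B{\left(8 \right)} + x{\left(C{\left(5 \right)} \right)}\right) = 6 \left(-12 + 2\right) = 6 \left(-10\right) = -60$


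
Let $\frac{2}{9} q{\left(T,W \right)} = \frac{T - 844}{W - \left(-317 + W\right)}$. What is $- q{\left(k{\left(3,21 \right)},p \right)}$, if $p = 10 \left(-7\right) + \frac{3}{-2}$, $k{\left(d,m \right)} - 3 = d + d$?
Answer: $\frac{7515}{634} \approx 11.853$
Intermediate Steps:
$k{\left(d,m \right)} = 3 + 2 d$ ($k{\left(d,m \right)} = 3 + \left(d + d\right) = 3 + 2 d$)
$p = - \frac{143}{2}$ ($p = -70 + 3 \left(- \frac{1}{2}\right) = -70 - \frac{3}{2} = - \frac{143}{2} \approx -71.5$)
$q{\left(T,W \right)} = - \frac{3798}{317} + \frac{9 T}{634}$ ($q{\left(T,W \right)} = \frac{9 \frac{T - 844}{W - \left(-317 + W\right)}}{2} = \frac{9 \frac{-844 + T}{317}}{2} = \frac{9 \left(-844 + T\right) \frac{1}{317}}{2} = \frac{9 \left(- \frac{844}{317} + \frac{T}{317}\right)}{2} = - \frac{3798}{317} + \frac{9 T}{634}$)
$- q{\left(k{\left(3,21 \right)},p \right)} = - (- \frac{3798}{317} + \frac{9 \left(3 + 2 \cdot 3\right)}{634}) = - (- \frac{3798}{317} + \frac{9 \left(3 + 6\right)}{634}) = - (- \frac{3798}{317} + \frac{9}{634} \cdot 9) = - (- \frac{3798}{317} + \frac{81}{634}) = \left(-1\right) \left(- \frac{7515}{634}\right) = \frac{7515}{634}$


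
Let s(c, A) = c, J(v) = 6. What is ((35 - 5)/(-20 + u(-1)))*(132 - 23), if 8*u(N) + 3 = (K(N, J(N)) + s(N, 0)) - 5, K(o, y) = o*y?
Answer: -5232/35 ≈ -149.49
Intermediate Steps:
u(N) = -1 + 7*N/8 (u(N) = -3/8 + ((N*6 + N) - 5)/8 = -3/8 + ((6*N + N) - 5)/8 = -3/8 + (7*N - 5)/8 = -3/8 + (-5 + 7*N)/8 = -3/8 + (-5/8 + 7*N/8) = -1 + 7*N/8)
((35 - 5)/(-20 + u(-1)))*(132 - 23) = ((35 - 5)/(-20 + (-1 + (7/8)*(-1))))*(132 - 23) = (30/(-20 + (-1 - 7/8)))*109 = (30/(-20 - 15/8))*109 = (30/(-175/8))*109 = (30*(-8/175))*109 = -48/35*109 = -5232/35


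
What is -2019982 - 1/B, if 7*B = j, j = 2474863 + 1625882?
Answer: -8283431086597/4100745 ≈ -2.0200e+6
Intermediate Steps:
j = 4100745
B = 4100745/7 (B = (⅐)*4100745 = 4100745/7 ≈ 5.8582e+5)
-2019982 - 1/B = -2019982 - 1/4100745/7 = -2019982 - 1*7/4100745 = -2019982 - 7/4100745 = -8283431086597/4100745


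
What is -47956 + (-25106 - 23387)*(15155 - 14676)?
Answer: -23276103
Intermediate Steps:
-47956 + (-25106 - 23387)*(15155 - 14676) = -47956 - 48493*479 = -47956 - 23228147 = -23276103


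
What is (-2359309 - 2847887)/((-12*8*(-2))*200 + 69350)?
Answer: -2603598/53875 ≈ -48.327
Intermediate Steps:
(-2359309 - 2847887)/((-12*8*(-2))*200 + 69350) = -5207196/(-96*(-2)*200 + 69350) = -5207196/(192*200 + 69350) = -5207196/(38400 + 69350) = -5207196/107750 = -5207196*1/107750 = -2603598/53875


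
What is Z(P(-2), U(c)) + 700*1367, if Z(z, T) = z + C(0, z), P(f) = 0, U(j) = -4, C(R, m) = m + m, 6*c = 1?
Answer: 956900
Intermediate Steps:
c = 1/6 (c = (1/6)*1 = 1/6 ≈ 0.16667)
C(R, m) = 2*m
Z(z, T) = 3*z (Z(z, T) = z + 2*z = 3*z)
Z(P(-2), U(c)) + 700*1367 = 3*0 + 700*1367 = 0 + 956900 = 956900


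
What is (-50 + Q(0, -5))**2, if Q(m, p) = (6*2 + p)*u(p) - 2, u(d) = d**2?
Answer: 15129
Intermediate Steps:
Q(m, p) = -2 + p**2*(12 + p) (Q(m, p) = (6*2 + p)*p**2 - 2 = (12 + p)*p**2 - 2 = p**2*(12 + p) - 2 = -2 + p**2*(12 + p))
(-50 + Q(0, -5))**2 = (-50 + (-2 + (-5)**3 + 12*(-5)**2))**2 = (-50 + (-2 - 125 + 12*25))**2 = (-50 + (-2 - 125 + 300))**2 = (-50 + 173)**2 = 123**2 = 15129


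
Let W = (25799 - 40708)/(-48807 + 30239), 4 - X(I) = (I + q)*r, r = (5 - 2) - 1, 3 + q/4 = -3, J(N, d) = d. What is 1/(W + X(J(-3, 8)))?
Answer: 18568/683357 ≈ 0.027172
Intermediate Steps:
q = -24 (q = -12 + 4*(-3) = -12 - 12 = -24)
r = 2 (r = 3 - 1 = 2)
X(I) = 52 - 2*I (X(I) = 4 - (I - 24)*2 = 4 - (-24 + I)*2 = 4 - (-48 + 2*I) = 4 + (48 - 2*I) = 52 - 2*I)
W = 14909/18568 (W = -14909/(-18568) = -14909*(-1/18568) = 14909/18568 ≈ 0.80294)
1/(W + X(J(-3, 8))) = 1/(14909/18568 + (52 - 2*8)) = 1/(14909/18568 + (52 - 16)) = 1/(14909/18568 + 36) = 1/(683357/18568) = 18568/683357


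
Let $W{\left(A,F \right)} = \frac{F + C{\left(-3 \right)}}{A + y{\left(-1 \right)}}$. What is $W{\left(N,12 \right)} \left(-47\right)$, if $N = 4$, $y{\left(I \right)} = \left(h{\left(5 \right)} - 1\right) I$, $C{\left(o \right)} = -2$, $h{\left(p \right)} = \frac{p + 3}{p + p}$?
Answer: $- \frac{2350}{21} \approx -111.9$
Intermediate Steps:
$h{\left(p \right)} = \frac{3 + p}{2 p}$
$y{\left(I \right)} = - \frac{I}{5}$ ($y{\left(I \right)} = \left(\frac{3 + 5}{2 \cdot 5} - 1\right) I = \left(\frac{1}{2} \cdot \frac{1}{5} \cdot 8 - 1\right) I = \left(\frac{4}{5} - 1\right) I = - \frac{I}{5}$)
$W{\left(A,F \right)} = \frac{-2 + F}{\frac{1}{5} + A}$ ($W{\left(A,F \right)} = \frac{F - 2}{A - - \frac{1}{5}} = \frac{-2 + F}{A + \frac{1}{5}} = \frac{-2 + F}{\frac{1}{5} + A}$)
$W{\left(N,12 \right)} \left(-47\right) = \frac{5 \left(-2 + 12\right)}{1 + 5 \cdot 4} \left(-47\right) = 5 \frac{1}{1 + 20} \cdot 10 \left(-47\right) = 5 \cdot \frac{1}{21} \cdot 10 \left(-47\right) = \frac{50}{21} \left(-47\right) = - \frac{2350}{21}$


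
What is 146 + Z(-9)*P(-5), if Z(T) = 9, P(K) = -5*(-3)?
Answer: 281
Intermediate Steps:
P(K) = 15
146 + Z(-9)*P(-5) = 146 + 9*15 = 146 + 135 = 281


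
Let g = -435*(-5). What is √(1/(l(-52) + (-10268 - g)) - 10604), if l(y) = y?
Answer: I*√33786730155/1785 ≈ 102.98*I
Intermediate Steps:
g = 2175
√(1/(l(-52) + (-10268 - g)) - 10604) = √(1/(-52 + (-10268 - 1*2175)) - 10604) = √(1/(-52 + (-10268 - 2175)) - 10604) = √(1/(-52 - 12443) - 10604) = √(1/(-12495) - 10604) = √(-1/12495 - 10604) = √(-132496981/12495) = I*√33786730155/1785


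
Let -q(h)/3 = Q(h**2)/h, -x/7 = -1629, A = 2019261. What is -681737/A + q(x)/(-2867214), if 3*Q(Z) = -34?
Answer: -3714880508742038/11003236303527027 ≈ -0.33762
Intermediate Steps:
Q(Z) = -34/3 (Q(Z) = (1/3)*(-34) = -34/3)
x = 11403 (x = -7*(-1629) = 11403)
q(h) = 34/h (q(h) = -(-34)/h = 34/h)
-681737/A + q(x)/(-2867214) = -681737/2019261 + (34/11403)/(-2867214) = -681737*1/2019261 + (34*(1/11403))*(-1/2867214) = -681737/2019261 + (34/11403)*(-1/2867214) = -681737/2019261 - 17/16347420621 = -3714880508742038/11003236303527027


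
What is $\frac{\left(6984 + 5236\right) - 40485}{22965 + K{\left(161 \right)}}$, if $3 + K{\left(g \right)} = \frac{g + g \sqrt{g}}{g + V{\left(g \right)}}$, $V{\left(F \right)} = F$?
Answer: $- \frac{1298070125}{1054552732} + \frac{28265 \sqrt{161}}{1054552732} \approx -1.2306$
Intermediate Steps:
$K{\left(g \right)} = -3 + \frac{g + g^{\frac{3}{2}}}{2 g}$ ($K{\left(g \right)} = -3 + \frac{g + g \sqrt{g}}{g + g} = -3 + \frac{g + g^{\frac{3}{2}}}{2 g}$)
$\frac{\left(6984 + 5236\right) - 40485}{22965 + K{\left(161 \right)}} = \frac{\left(6984 + 5236\right) - 40485}{22965 - \left(\frac{5}{2} - \frac{\sqrt{161}}{2}\right)} = \frac{12220 - 40485}{\frac{45925}{2} + \frac{\sqrt{161}}{2}} = - \frac{28265}{\frac{45925}{2} + \frac{\sqrt{161}}{2}}$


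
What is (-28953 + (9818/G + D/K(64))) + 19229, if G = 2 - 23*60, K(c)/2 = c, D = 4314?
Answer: -427617507/44096 ≈ -9697.4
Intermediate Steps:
K(c) = 2*c
G = -1378 (G = 2 - 1380 = -1378)
(-28953 + (9818/G + D/K(64))) + 19229 = (-28953 + (9818/(-1378) + 4314/((2*64)))) + 19229 = (-28953 + (9818*(-1/1378) + 4314/128)) + 19229 = (-28953 + (-4909/689 + 4314*(1/128))) + 19229 = (-28953 + (-4909/689 + 2157/64)) + 19229 = (-28953 + 1171997/44096) + 19229 = -1275539491/44096 + 19229 = -427617507/44096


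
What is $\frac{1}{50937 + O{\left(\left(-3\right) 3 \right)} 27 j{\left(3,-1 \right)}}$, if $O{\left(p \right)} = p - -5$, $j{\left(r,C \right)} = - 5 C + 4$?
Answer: $\frac{1}{49965} \approx 2.0014 \cdot 10^{-5}$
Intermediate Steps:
$j{\left(r,C \right)} = 4 - 5 C$
$O{\left(p \right)} = 5 + p$ ($O{\left(p \right)} = p + 5 = 5 + p$)
$\frac{1}{50937 + O{\left(\left(-3\right) 3 \right)} 27 j{\left(3,-1 \right)}} = \frac{1}{50937 + \left(5 - 9\right) 27 \left(4 - -5\right)} = \frac{1}{50937 + \left(5 - 9\right) 27 \left(4 + 5\right)} = \frac{1}{50937 + \left(-4\right) 27 \cdot 9} = \frac{1}{50937 - 972} = \frac{1}{49965}$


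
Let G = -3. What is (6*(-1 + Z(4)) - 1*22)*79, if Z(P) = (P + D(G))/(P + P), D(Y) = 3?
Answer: -7189/4 ≈ -1797.3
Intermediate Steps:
Z(P) = (3 + P)/(2*P) (Z(P) = (P + 3)/(P + P) = (3 + P)/((2*P)) = (3 + P)*(1/(2*P)) = (3 + P)/(2*P))
(6*(-1 + Z(4)) - 1*22)*79 = (6*(-1 + (1/2)*(3 + 4)/4) - 1*22)*79 = (6*(-1 + (1/2)*(1/4)*7) - 22)*79 = (6*(-1 + 7/8) - 22)*79 = (6*(-1/8) - 22)*79 = (-3/4 - 22)*79 = -91/4*79 = -7189/4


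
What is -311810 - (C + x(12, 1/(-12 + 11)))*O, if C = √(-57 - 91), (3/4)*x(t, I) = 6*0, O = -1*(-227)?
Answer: -311810 - 454*I*√37 ≈ -3.1181e+5 - 2761.6*I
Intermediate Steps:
O = 227
x(t, I) = 0 (x(t, I) = 4*(6*0)/3 = (4/3)*0 = 0)
C = 2*I*√37 (C = √(-148) = 2*I*√37 ≈ 12.166*I)
-311810 - (C + x(12, 1/(-12 + 11)))*O = -311810 - (2*I*√37 + 0)*227 = -311810 - 2*I*√37*227 = -311810 - 454*I*√37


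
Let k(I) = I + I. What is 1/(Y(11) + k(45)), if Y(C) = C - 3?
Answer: 1/98 ≈ 0.010204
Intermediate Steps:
Y(C) = -3 + C
k(I) = 2*I
1/(Y(11) + k(45)) = 1/((-3 + 11) + 2*45) = 1/(8 + 90) = 1/98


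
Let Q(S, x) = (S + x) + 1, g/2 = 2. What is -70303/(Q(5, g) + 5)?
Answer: -70303/15 ≈ -4686.9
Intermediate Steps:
g = 4 (g = 2*2 = 4)
Q(S, x) = 1 + S + x
-70303/(Q(5, g) + 5) = -70303/((1 + 5 + 4) + 5) = -70303/(10 + 5) = -70303/15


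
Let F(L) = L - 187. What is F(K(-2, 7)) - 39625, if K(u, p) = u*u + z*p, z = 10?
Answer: -39738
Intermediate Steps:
K(u, p) = u**2 + 10*p (K(u, p) = u*u + 10*p = u**2 + 10*p)
F(L) = -187 + L
F(K(-2, 7)) - 39625 = (-187 + ((-2)**2 + 10*7)) - 39625 = (-187 + (4 + 70)) - 39625 = (-187 + 74) - 39625 = -113 - 39625 = -39738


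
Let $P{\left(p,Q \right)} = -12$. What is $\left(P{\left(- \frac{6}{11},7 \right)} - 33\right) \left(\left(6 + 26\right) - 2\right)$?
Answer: $-1350$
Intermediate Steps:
$\left(P{\left(- \frac{6}{11},7 \right)} - 33\right) \left(\left(6 + 26\right) - 2\right) = \left(-12 - 33\right) \left(\left(6 + 26\right) - 2\right) = - 45 \left(32 - 2\right) = \left(-45\right) 30 = -1350$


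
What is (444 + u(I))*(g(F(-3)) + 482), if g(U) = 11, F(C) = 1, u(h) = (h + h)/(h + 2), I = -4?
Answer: 220864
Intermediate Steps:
u(h) = 2*h/(2 + h) (u(h) = (2*h)/(2 + h) = 2*h/(2 + h))
(444 + u(I))*(g(F(-3)) + 482) = (444 + 2*(-4)/(2 - 4))*(11 + 482) = (444 + 2*(-4)/(-2))*493 = (444 + 2*(-4)*(-½))*493 = (444 + 4)*493 = 448*493 = 220864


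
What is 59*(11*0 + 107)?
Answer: 6313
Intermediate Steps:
59*(11*0 + 107) = 59*(0 + 107) = 59*107 = 6313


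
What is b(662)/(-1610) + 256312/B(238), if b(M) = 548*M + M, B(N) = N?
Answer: 11648717/13685 ≈ 851.20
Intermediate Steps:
b(M) = 549*M
b(662)/(-1610) + 256312/B(238) = (549*662)/(-1610) + 256312/238 = 363438*(-1/1610) + 256312*(1/238) = -181719/805 + 18308/17 = 11648717/13685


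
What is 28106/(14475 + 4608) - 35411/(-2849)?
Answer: 755822107/54367467 ≈ 13.902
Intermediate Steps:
28106/(14475 + 4608) - 35411/(-2849) = 28106/19083 - 35411*(-1/2849) = 28106*(1/19083) + 35411/2849 = 28106/19083 + 35411/2849 = 755822107/54367467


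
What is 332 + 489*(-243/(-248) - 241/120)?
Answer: -105979/620 ≈ -170.93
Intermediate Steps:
332 + 489*(-243/(-248) - 241/120) = 332 + 489*(-243*(-1/248) - 241*1/120) = 332 + 489*(243/248 - 241/120) = 332 + 489*(-1913/1860) = 332 - 311819/620 = -105979/620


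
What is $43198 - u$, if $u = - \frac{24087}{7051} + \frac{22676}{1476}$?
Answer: $\frac{112362293146}{2601819} \approx 43186.0$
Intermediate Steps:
$u = \frac{31084016}{2601819}$ ($u = \left(-24087\right) \frac{1}{7051} + 22676 \cdot \frac{1}{1476} = - \frac{24087}{7051} + \frac{5669}{369} = \frac{31084016}{2601819} \approx 11.947$)
$43198 - u = 43198 - \frac{31084016}{2601819} = \frac{112362293146}{2601819}$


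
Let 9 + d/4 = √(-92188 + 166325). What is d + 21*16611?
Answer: 348795 + 28*√1513 ≈ 3.4988e+5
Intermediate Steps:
d = -36 + 28*√1513 (d = -36 + 4*√(-92188 + 166325) = -36 + 4*√74137 = -36 + 4*(7*√1513) = -36 + 28*√1513 ≈ 1053.1)
d + 21*16611 = (-36 + 28*√1513) + 21*16611 = (-36 + 28*√1513) + 348831 = 348795 + 28*√1513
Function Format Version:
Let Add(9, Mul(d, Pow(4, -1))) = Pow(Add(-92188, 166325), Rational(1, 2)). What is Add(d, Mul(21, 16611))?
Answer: Add(348795, Mul(28, Pow(1513, Rational(1, 2)))) ≈ 3.4988e+5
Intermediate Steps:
d = Add(-36, Mul(28, Pow(1513, Rational(1, 2)))) (d = Add(-36, Mul(4, Pow(Add(-92188, 166325), Rational(1, 2)))) = Add(-36, Mul(4, Pow(74137, Rational(1, 2)))) = Add(-36, Mul(4, Mul(7, Pow(1513, Rational(1, 2))))) = Add(-36, Mul(28, Pow(1513, Rational(1, 2)))) ≈ 1053.1)
Add(d, Mul(21, 16611)) = Add(Add(-36, Mul(28, Pow(1513, Rational(1, 2)))), Mul(21, 16611)) = Add(Add(-36, Mul(28, Pow(1513, Rational(1, 2)))), 348831) = Add(348795, Mul(28, Pow(1513, Rational(1, 2))))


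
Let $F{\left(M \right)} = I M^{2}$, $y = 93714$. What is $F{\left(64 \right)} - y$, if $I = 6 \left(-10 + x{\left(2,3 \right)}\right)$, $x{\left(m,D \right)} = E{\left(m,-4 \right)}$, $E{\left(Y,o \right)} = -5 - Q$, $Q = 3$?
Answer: $-536082$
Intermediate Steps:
$E{\left(Y,o \right)} = -8$ ($E{\left(Y,o \right)} = -5 - 3 = -8$)
$x{\left(m,D \right)} = -8$
$I = -108$ ($I = 6 \left(-10 - 8\right) = 6 \left(-18\right) = -108$)
$F{\left(M \right)} = - 108 M^{2}$
$F{\left(64 \right)} - y = - 108 \cdot 64^{2} - 93714 = \left(-108\right) 4096 - 93714 = -442368 - 93714 = -536082$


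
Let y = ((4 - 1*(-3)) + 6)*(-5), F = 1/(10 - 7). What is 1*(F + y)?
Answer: -194/3 ≈ -64.667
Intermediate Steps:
F = ⅓ (F = 1/3 = ⅓ ≈ 0.33333)
y = -65 (y = ((4 + 3) + 6)*(-5) = (7 + 6)*(-5) = 13*(-5) = -65)
1*(F + y) = 1*(⅓ - 65) = 1*(-194/3) = -194/3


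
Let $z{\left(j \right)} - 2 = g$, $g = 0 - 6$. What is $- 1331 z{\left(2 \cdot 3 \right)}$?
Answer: $5324$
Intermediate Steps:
$g = -6$ ($g = 0 - 6 = -6$)
$z{\left(j \right)} = -4$ ($z{\left(j \right)} = 2 - 6 = -4$)
$- 1331 z{\left(2 \cdot 3 \right)} = \left(-1331\right) \left(-4\right) = 5324$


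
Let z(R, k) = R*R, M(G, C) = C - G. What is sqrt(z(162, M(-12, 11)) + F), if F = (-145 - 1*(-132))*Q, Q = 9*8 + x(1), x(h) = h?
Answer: sqrt(25295) ≈ 159.04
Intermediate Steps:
Q = 73 (Q = 9*8 + 1 = 72 + 1 = 73)
F = -949 (F = (-145 - 1*(-132))*73 = (-145 + 132)*73 = -13*73 = -949)
z(R, k) = R**2
sqrt(z(162, M(-12, 11)) + F) = sqrt(162**2 - 949) = sqrt(26244 - 949) = sqrt(25295)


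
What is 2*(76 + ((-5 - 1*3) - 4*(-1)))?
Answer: 144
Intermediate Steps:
2*(76 + ((-5 - 1*3) - 4*(-1))) = 2*(76 + ((-5 - 3) + 4)) = 2*(76 + (-8 + 4)) = 2*(76 - 4) = 2*72 = 144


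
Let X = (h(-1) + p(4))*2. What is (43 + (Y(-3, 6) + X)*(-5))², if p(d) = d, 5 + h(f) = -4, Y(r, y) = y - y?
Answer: 8649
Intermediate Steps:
Y(r, y) = 0
h(f) = -9 (h(f) = -5 - 4 = -9)
X = -10 (X = (-9 + 4)*2 = -5*2 = -10)
(43 + (Y(-3, 6) + X)*(-5))² = (43 + (0 - 10)*(-5))² = (43 - 10*(-5))² = (43 + 50)² = 93² = 8649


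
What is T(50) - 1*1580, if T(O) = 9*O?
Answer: -1130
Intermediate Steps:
T(50) - 1*1580 = 9*50 - 1*1580 = 450 - 1580 = -1130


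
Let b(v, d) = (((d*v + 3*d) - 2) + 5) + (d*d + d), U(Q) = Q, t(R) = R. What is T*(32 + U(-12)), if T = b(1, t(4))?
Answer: 780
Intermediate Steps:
b(v, d) = 3 + d**2 + 4*d + d*v (b(v, d) = (((3*d + d*v) - 2) + 5) + (d**2 + d) = ((-2 + 3*d + d*v) + 5) + (d + d**2) = (3 + 3*d + d*v) + (d + d**2) = 3 + d**2 + 4*d + d*v)
T = 39 (T = 3 + 4**2 + 4*4 + 4*1 = 3 + 16 + 16 + 4 = 39)
T*(32 + U(-12)) = 39*(32 - 12) = 39*20 = 780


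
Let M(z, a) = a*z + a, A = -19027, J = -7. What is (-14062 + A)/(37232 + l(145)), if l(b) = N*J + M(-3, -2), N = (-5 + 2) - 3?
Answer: -33089/37278 ≈ -0.88763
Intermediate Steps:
N = -6 (N = -3 - 3 = -6)
M(z, a) = a + a*z
l(b) = 46 (l(b) = -6*(-7) - 2*(1 - 3) = 42 - 2*(-2) = 42 + 4 = 46)
(-14062 + A)/(37232 + l(145)) = (-14062 - 19027)/(37232 + 46) = -33089/37278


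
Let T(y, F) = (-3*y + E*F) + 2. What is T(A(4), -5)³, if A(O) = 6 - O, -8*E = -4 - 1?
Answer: -185193/512 ≈ -361.71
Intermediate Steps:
E = 5/8 (E = -(-4 - 1)/8 = -⅛*(-5) = 5/8 ≈ 0.62500)
T(y, F) = 2 - 3*y + 5*F/8 (T(y, F) = (-3*y + 5*F/8) + 2 = 2 - 3*y + 5*F/8)
T(A(4), -5)³ = (2 - 3*(6 - 1*4) + (5/8)*(-5))³ = (2 - 3*(6 - 4) - 25/8)³ = (2 - 3*2 - 25/8)³ = (2 - 6 - 25/8)³ = (-57/8)³ = -185193/512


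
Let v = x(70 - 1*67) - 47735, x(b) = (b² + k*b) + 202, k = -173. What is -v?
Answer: 48043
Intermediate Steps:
x(b) = 202 + b² - 173*b (x(b) = (b² - 173*b) + 202 = 202 + b² - 173*b)
v = -48043 (v = (202 + (70 - 1*67)² - 173*(70 - 1*67)) - 47735 = (202 + (70 - 67)² - 173*(70 - 67)) - 47735 = (202 + 3² - 173*3) - 47735 = (202 + 9 - 519) - 47735 = -308 - 47735 = -48043)
-v = -1*(-48043) = 48043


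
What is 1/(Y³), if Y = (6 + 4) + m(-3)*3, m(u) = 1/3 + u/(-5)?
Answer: 125/262144 ≈ 0.00047684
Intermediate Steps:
m(u) = ⅓ - u/5 (m(u) = 1*(⅓) + u*(-⅕) = ⅓ - u/5)
Y = 64/5 (Y = (6 + 4) + (⅓ - ⅕*(-3))*3 = 10 + (⅓ + ⅗)*3 = 10 + (14/15)*3 = 10 + 14/5 = 64/5 ≈ 12.800)
1/(Y³) = 1/((64/5)³) = 1/(262144/125) = 125/262144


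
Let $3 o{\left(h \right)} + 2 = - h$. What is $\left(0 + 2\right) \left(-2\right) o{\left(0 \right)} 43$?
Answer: $\frac{344}{3} \approx 114.67$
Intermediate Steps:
$o{\left(h \right)} = - \frac{2}{3} - \frac{h}{3}$ ($o{\left(h \right)} = - \frac{2}{3} + \frac{\left(-1\right) h}{3} = - \frac{2}{3} - \frac{h}{3}$)
$\left(0 + 2\right) \left(-2\right) o{\left(0 \right)} 43 = \left(0 + 2\right) \left(-2\right) \left(- \frac{2}{3} - 0\right) 43 = 2 \left(-2\right) \left(- \frac{2}{3} + 0\right) 43 = \left(-4\right) \left(- \frac{2}{3}\right) 43 = \frac{8}{3} \cdot 43 = \frac{344}{3}$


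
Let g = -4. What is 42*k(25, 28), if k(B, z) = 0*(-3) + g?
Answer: -168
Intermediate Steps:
k(B, z) = -4 (k(B, z) = 0*(-3) - 4 = 0 - 4 = -4)
42*k(25, 28) = 42*(-4) = -168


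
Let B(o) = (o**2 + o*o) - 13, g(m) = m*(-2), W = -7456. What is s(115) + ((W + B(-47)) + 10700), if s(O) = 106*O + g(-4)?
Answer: 19847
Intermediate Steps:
g(m) = -2*m
s(O) = 8 + 106*O (s(O) = 106*O - 2*(-4) = 106*O + 8 = 8 + 106*O)
B(o) = -13 + 2*o**2 (B(o) = (o**2 + o**2) - 13 = 2*o**2 - 13 = -13 + 2*o**2)
s(115) + ((W + B(-47)) + 10700) = (8 + 106*115) + ((-7456 + (-13 + 2*(-47)**2)) + 10700) = (8 + 12190) + ((-7456 + (-13 + 2*2209)) + 10700) = 12198 + ((-7456 + (-13 + 4418)) + 10700) = 12198 + ((-7456 + 4405) + 10700) = 12198 + (-3051 + 10700) = 12198 + 7649 = 19847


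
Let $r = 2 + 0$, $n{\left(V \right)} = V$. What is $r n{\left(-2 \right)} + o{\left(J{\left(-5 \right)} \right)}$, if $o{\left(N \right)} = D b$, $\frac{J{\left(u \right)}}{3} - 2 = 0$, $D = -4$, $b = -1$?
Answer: $0$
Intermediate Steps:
$J{\left(u \right)} = 6$ ($J{\left(u \right)} = 6 + 3 \cdot 0 = 6 + 0 = 6$)
$r = 2$
$o{\left(N \right)} = 4$ ($o{\left(N \right)} = \left(-4\right) \left(-1\right) = 4$)
$r n{\left(-2 \right)} + o{\left(J{\left(-5 \right)} \right)} = 2 \left(-2\right) + 4 = -4 + 4 = 0$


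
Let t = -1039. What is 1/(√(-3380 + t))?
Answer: -I*√491/1473 ≈ -0.015043*I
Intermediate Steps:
1/(√(-3380 + t)) = 1/(√(-3380 - 1039)) = 1/(√(-4419)) = 1/(3*I*√491) = -I*√491/1473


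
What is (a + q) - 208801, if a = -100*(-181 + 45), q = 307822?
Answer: 112621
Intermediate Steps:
a = 13600 (a = -100*(-136) = 13600)
(a + q) - 208801 = (13600 + 307822) - 208801 = 321422 - 208801 = 112621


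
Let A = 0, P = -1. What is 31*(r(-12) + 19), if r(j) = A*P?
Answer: 589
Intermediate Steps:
r(j) = 0 (r(j) = 0*(-1) = 0)
31*(r(-12) + 19) = 31*(0 + 19) = 31*19 = 589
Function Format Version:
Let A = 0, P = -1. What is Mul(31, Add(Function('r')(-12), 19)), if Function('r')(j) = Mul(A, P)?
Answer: 589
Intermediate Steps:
Function('r')(j) = 0 (Function('r')(j) = Mul(0, -1) = 0)
Mul(31, Add(Function('r')(-12), 19)) = Mul(31, Add(0, 19)) = Mul(31, 19) = 589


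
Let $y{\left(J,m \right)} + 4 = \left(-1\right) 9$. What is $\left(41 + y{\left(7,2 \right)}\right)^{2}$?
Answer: $784$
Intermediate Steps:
$y{\left(J,m \right)} = -13$ ($y{\left(J,m \right)} = -4 - 9 = -13$)
$\left(41 + y{\left(7,2 \right)}\right)^{2} = \left(41 - 13\right)^{2} = 28^{2} = 784$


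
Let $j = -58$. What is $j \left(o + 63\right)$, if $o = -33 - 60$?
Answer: $1740$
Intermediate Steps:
$o = -93$ ($o = -33 - 60 = -93$)
$j \left(o + 63\right) = - 58 \left(-93 + 63\right) = \left(-58\right) \left(-30\right) = 1740$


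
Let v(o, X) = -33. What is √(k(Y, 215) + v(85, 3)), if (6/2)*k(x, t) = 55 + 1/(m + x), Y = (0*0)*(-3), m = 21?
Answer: I*√6461/21 ≈ 3.8276*I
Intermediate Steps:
Y = 0 (Y = 0*(-3) = 0)
k(x, t) = 55/3 + 1/(3*(21 + x)) (k(x, t) = (55 + 1/(21 + x))/3 = 55/3 + 1/(3*(21 + x)))
√(k(Y, 215) + v(85, 3)) = √((1156 + 55*0)/(3*(21 + 0)) - 33) = √((⅓)*(1156 + 0)/21 - 33) = √((⅓)*(1/21)*1156 - 33) = √(1156/63 - 33) = √(-923/63) = I*√6461/21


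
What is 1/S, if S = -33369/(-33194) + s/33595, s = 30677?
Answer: 159307490/305617699 ≈ 0.52126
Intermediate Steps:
S = 305617699/159307490 (S = -33369/(-33194) + 30677/33595 = -33369*(-1/33194) + 30677*(1/33595) = 4767/4742 + 30677/33595 = 305617699/159307490 ≈ 1.9184)
1/S = 1/(305617699/159307490) = 159307490/305617699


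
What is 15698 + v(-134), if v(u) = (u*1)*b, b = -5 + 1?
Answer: 16234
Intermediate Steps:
b = -4
v(u) = -4*u (v(u) = (u*1)*(-4) = u*(-4) = -4*u)
15698 + v(-134) = 15698 - 4*(-134) = 15698 + 536 = 16234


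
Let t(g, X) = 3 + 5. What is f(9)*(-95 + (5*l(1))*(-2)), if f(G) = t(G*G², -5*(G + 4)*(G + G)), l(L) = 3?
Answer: -1000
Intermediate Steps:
t(g, X) = 8
f(G) = 8
f(9)*(-95 + (5*l(1))*(-2)) = 8*(-95 + (5*3)*(-2)) = 8*(-95 + 15*(-2)) = 8*(-95 - 30) = 8*(-125) = -1000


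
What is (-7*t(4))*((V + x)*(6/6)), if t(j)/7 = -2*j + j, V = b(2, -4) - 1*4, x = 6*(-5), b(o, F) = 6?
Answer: -5488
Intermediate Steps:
x = -30
V = 2 (V = 6 - 1*4 = 6 - 4 = 2)
t(j) = -7*j (t(j) = 7*(-2*j + j) = 7*(-j) = -7*j)
(-7*t(4))*((V + x)*(6/6)) = (-(-49)*4)*((2 - 30)*(6/6)) = (-7*(-28))*(-168/6) = 196*(-28*1) = 196*(-28) = -5488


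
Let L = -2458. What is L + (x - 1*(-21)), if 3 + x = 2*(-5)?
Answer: -2450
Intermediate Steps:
x = -13 (x = -3 + 2*(-5) = -3 - 10 = -13)
L + (x - 1*(-21)) = -2458 + (-13 - 1*(-21)) = -2458 + (-13 + 21) = -2458 + 8 = -2450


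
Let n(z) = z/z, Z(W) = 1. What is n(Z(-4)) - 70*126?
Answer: -8819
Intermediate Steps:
n(z) = 1
n(Z(-4)) - 70*126 = 1 - 70*126 = 1 - 8820 = -8819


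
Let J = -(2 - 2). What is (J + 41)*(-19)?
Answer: -779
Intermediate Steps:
J = 0 (J = -1*0 = 0)
(J + 41)*(-19) = (0 + 41)*(-19) = 41*(-19) = -779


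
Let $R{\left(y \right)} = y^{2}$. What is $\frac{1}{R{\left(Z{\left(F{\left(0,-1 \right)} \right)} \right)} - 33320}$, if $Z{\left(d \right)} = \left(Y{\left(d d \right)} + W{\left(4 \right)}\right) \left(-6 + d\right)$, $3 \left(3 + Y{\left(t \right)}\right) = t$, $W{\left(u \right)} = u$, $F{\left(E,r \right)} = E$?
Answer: $- \frac{1}{33284} \approx -3.0044 \cdot 10^{-5}$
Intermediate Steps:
$Y{\left(t \right)} = -3 + \frac{t}{3}$
$Z{\left(d \right)} = \left(1 + \frac{d^{2}}{3}\right) \left(-6 + d\right)$ ($Z{\left(d \right)} = \left(\left(-3 + \frac{d d}{3}\right) + 4\right) \left(-6 + d\right) = \left(\left(-3 + \frac{d^{2}}{3}\right) + 4\right) \left(-6 + d\right) = \left(1 + \frac{d^{2}}{3}\right) \left(-6 + d\right)$)
$\frac{1}{R{\left(Z{\left(F{\left(0,-1 \right)} \right)} \right)} - 33320} = \frac{1}{\left(-6 + 0 - 2 \cdot 0^{2} + \frac{0^{3}}{3}\right)^{2} - 33320} = \frac{1}{\left(-6 + 0 - 0 + \frac{1}{3} \cdot 0\right)^{2} - 33320} = \frac{1}{\left(-6 + 0 + 0 + 0\right)^{2} - 33320} = \frac{1}{\left(-6\right)^{2} - 33320} = \frac{1}{36 - 33320} = \frac{1}{-33284} = - \frac{1}{33284}$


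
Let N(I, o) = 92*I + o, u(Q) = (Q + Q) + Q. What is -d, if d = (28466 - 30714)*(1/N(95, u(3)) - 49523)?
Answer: -974006080048/8749 ≈ -1.1133e+8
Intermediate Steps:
u(Q) = 3*Q (u(Q) = 2*Q + Q = 3*Q)
N(I, o) = o + 92*I
d = 974006080048/8749 (d = (28466 - 30714)*(1/(3*3 + 92*95) - 49523) = -2248*(1/(9 + 8740) - 49523) = -2248*(1/8749 - 49523) = -2248*(-433276726/8749) = 974006080048/8749 ≈ 1.1133e+8)
-d = -1*974006080048/8749 = -974006080048/8749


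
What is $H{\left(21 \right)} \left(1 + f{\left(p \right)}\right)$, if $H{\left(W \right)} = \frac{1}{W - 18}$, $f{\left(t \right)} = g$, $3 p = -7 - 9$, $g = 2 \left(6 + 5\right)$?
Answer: $\frac{23}{3} \approx 7.6667$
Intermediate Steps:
$g = 22$ ($g = 2 \cdot 11 = 22$)
$p = - \frac{16}{3}$ ($p = \frac{-7 - 9}{3} = \frac{1}{3} \left(-16\right) = - \frac{16}{3} \approx -5.3333$)
$f{\left(t \right)} = 22$
$H{\left(W \right)} = \frac{1}{-18 + W}$
$H{\left(21 \right)} \left(1 + f{\left(p \right)}\right) = \frac{1 + 22}{-18 + 21} = \frac{1}{3} \cdot 23 = \frac{23}{3}$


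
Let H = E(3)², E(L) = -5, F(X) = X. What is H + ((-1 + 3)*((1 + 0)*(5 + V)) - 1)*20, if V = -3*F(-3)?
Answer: 565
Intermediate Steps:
V = 9 (V = -3*(-3) = 9)
H = 25 (H = (-5)² = 25)
H + ((-1 + 3)*((1 + 0)*(5 + V)) - 1)*20 = 25 + ((-1 + 3)*((1 + 0)*(5 + 9)) - 1)*20 = 25 + (2*(1*14) - 1)*20 = 25 + (2*14 - 1)*20 = 25 + (28 - 1)*20 = 25 + 27*20 = 25 + 540 = 565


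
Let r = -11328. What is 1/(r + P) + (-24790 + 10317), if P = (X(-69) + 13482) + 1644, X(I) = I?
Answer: -53969816/3729 ≈ -14473.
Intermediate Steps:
P = 15057 (P = (-69 + 13482) + 1644 = 13413 + 1644 = 15057)
1/(r + P) + (-24790 + 10317) = 1/(-11328 + 15057) + (-24790 + 10317) = 1/3729 - 14473 = -53969816/3729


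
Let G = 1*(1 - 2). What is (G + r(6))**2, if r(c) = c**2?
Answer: 1225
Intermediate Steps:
G = -1 (G = 1*(-1) = -1)
(G + r(6))**2 = (-1 + 6**2)**2 = (-1 + 36)**2 = 35**2 = 1225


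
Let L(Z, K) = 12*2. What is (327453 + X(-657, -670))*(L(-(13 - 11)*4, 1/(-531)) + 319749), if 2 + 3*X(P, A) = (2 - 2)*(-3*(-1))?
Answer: 104710414987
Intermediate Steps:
L(Z, K) = 24
X(P, A) = -2/3 (X(P, A) = -2/3 + ((2 - 2)*(-3*(-1)))/3 = -2/3 + (0*3)/3 = -2/3 + (1/3)*0 = -2/3 + 0 = -2/3)
(327453 + X(-657, -670))*(L(-(13 - 11)*4, 1/(-531)) + 319749) = (327453 - 2/3)*(24 + 319749) = (982357/3)*319773 = 104710414987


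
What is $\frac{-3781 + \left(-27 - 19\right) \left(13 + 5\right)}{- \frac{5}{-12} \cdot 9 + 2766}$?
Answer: $- \frac{18436}{11079} \approx -1.664$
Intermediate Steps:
$\frac{-3781 + \left(-27 - 19\right) \left(13 + 5\right)}{- \frac{5}{-12} \cdot 9 + 2766} = \frac{-3781 - 828}{\left(-5\right) \left(- \frac{1}{12}\right) 9 + 2766} = \frac{-3781 - 828}{\frac{5}{12} \cdot 9 + 2766} = - \frac{4609}{\frac{15}{4} + 2766} = - \frac{4609}{\frac{11079}{4}} = \left(-4609\right) \frac{4}{11079} = - \frac{18436}{11079}$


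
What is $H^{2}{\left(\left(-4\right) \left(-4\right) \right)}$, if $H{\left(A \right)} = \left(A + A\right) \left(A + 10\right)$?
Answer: $692224$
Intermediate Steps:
$H{\left(A \right)} = 2 A \left(10 + A\right)$
$H^{2}{\left(\left(-4\right) \left(-4\right) \right)} = \left(2 \left(\left(-4\right) \left(-4\right)\right) \left(10 - -16\right)\right)^{2} = \left(2 \cdot 16 \left(10 + 16\right)\right)^{2} = \left(2 \cdot 16 \cdot 26\right)^{2} = 832^{2} = 692224$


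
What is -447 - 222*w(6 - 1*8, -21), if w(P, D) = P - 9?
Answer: 1995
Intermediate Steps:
w(P, D) = -9 + P
-447 - 222*w(6 - 1*8, -21) = -447 - 222*(-9 + (6 - 1*8)) = -447 - 222*(-9 + (6 - 8)) = -447 - 222*(-9 - 2) = -447 - 222*(-11) = -447 + 2442 = 1995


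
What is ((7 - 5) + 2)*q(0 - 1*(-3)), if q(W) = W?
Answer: 12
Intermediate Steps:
((7 - 5) + 2)*q(0 - 1*(-3)) = ((7 - 5) + 2)*(0 - 1*(-3)) = (2 + 2)*(0 + 3) = 4*3 = 12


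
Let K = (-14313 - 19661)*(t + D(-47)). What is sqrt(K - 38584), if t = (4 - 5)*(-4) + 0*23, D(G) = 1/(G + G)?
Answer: I*sqrt(384627931)/47 ≈ 417.28*I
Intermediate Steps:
D(G) = 1/(2*G)
t = 4 (t = -1*(-4) + 0 = 4 + 0 = 4)
K = -6370125/47 (K = (-14313 - 19661)*(4 + (1/2)/(-47)) = -33974*(4 + (1/2)*(-1/47)) = -33974*(4 - 1/94) = -33974*375/94 = -6370125/47 ≈ -1.3553e+5)
sqrt(K - 38584) = sqrt(-6370125/47 - 38584) = sqrt(-8183573/47) = I*sqrt(384627931)/47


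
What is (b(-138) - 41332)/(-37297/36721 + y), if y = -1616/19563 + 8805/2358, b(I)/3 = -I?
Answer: -2567109471662756/165364933807 ≈ -15524.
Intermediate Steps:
b(I) = -3*I (b(I) = 3*(-I) = -3*I)
y = 6238581/1708502 (y = -1616*1/19563 + 8805*(1/2358) = -1616/19563 + 2935/786 = 6238581/1708502 ≈ 3.6515)
(b(-138) - 41332)/(-37297/36721 + y) = (-3*(-138) - 41332)/(-37297/36721 + 6238581/1708502) = (414 - 41332)/(-37297*1/36721 + 6238581/1708502) = -40918/(-37297/36721 + 6238581/1708502) = -40918/165364933807/62737901942 = -40918*62737901942/165364933807 = -2567109471662756/165364933807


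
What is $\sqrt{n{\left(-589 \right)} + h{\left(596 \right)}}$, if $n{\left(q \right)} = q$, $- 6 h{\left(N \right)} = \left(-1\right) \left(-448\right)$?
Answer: $\frac{i \sqrt{5973}}{3} \approx 25.762 i$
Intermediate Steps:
$h{\left(N \right)} = - \frac{224}{3}$ ($h{\left(N \right)} = - \frac{\left(-1\right) \left(-448\right)}{6} = \left(- \frac{1}{6}\right) 448 = - \frac{224}{3}$)
$\sqrt{n{\left(-589 \right)} + h{\left(596 \right)}} = \sqrt{-589 - \frac{224}{3}} = \sqrt{- \frac{1991}{3}} = \frac{i \sqrt{5973}}{3}$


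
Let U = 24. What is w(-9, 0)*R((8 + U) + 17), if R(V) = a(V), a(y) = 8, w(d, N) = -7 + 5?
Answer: -16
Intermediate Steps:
w(d, N) = -2
R(V) = 8
w(-9, 0)*R((8 + U) + 17) = -2*8 = -16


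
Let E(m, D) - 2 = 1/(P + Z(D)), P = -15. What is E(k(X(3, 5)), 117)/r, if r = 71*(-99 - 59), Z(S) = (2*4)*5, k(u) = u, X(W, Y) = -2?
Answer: -51/280450 ≈ -0.00018185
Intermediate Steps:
Z(S) = 40 (Z(S) = 8*5 = 40)
E(m, D) = 51/25 (E(m, D) = 2 + 1/(-15 + 40) = 2 + 1/25 = 51/25)
r = -11218 (r = 71*(-158) = -11218)
E(k(X(3, 5)), 117)/r = (51/25)/(-11218) = (51/25)*(-1/11218) = -51/280450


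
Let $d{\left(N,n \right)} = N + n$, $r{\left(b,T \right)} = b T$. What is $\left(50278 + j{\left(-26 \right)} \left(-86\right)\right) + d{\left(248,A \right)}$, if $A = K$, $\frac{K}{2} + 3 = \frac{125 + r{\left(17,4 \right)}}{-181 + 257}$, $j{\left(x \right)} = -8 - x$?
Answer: $\frac{1861129}{38} \approx 48977.0$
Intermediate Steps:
$r{\left(b,T \right)} = T b$
$K = - \frac{35}{38}$ ($K = -6 + 2 \frac{125 + 4 \cdot 17}{-181 + 257} = -6 + 2 \frac{125 + 68}{76} = -6 + 2 \cdot 193 \cdot \frac{1}{76} = -6 + 2 \cdot \frac{193}{76} = -6 + \frac{193}{38} = - \frac{35}{38} \approx -0.92105$)
$A = - \frac{35}{38} \approx -0.92105$
$\left(50278 + j{\left(-26 \right)} \left(-86\right)\right) + d{\left(248,A \right)} = \left(50278 + \left(-8 - -26\right) \left(-86\right)\right) + \left(248 - \frac{35}{38}\right) = \left(50278 + \left(-8 + 26\right) \left(-86\right)\right) + \frac{9389}{38} = \left(50278 + 18 \left(-86\right)\right) + \frac{9389}{38} = \left(50278 - 1548\right) + \frac{9389}{38} = 48730 + \frac{9389}{38} = \frac{1861129}{38}$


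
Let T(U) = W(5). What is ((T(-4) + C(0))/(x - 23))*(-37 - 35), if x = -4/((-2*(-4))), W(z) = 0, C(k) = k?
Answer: 0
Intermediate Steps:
x = -1/2 (x = -4/8 = -4*1/8 = -1/2 ≈ -0.50000)
T(U) = 0
((T(-4) + C(0))/(x - 23))*(-37 - 35) = ((0 + 0)/(-1/2 - 23))*(-37 - 35) = (0/(-47/2))*(-72) = (0*(-2/47))*(-72) = 0*(-72) = 0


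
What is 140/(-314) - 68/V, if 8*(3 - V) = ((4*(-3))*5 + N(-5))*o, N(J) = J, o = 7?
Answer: -118938/75203 ≈ -1.5816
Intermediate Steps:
V = 479/8 (V = 3 - ((4*(-3))*5 - 5)*7/8 = 3 - (-12*5 - 5)*7/8 = 3 - (-60 - 5)*7/8 = 3 - (-65)*7/8 = 3 - 1/8*(-455) = 3 + 455/8 = 479/8 ≈ 59.875)
140/(-314) - 68/V = 140/(-314) - 68/479/8 = 140*(-1/314) - 68*8/479 = -70/157 - 544/479 = -118938/75203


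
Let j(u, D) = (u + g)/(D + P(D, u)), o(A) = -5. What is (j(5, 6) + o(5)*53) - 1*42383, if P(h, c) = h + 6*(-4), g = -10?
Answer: -511771/12 ≈ -42648.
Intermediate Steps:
P(h, c) = -24 + h (P(h, c) = h - 24 = -24 + h)
j(u, D) = (-10 + u)/(-24 + 2*D) (j(u, D) = (u - 10)/(D + (-24 + D)) = (-10 + u)/(-24 + 2*D))
(j(5, 6) + o(5)*53) - 1*42383 = ((-10 + 5)/(2*(-12 + 6)) - 5*53) - 1*42383 = ((½)*(-5)/(-6) - 265) - 42383 = ((½)*(-⅙)*(-5) - 265) - 42383 = (5/12 - 265) - 42383 = -3175/12 - 42383 = -511771/12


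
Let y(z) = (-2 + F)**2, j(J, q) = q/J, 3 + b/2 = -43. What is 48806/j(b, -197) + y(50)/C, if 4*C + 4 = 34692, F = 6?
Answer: 2433662581/106774 ≈ 22793.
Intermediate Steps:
b = -92 (b = -6 + 2*(-43) = -6 - 86 = -92)
y(z) = 16 (y(z) = (-2 + 6)**2 = 4**2 = 16)
C = 8672 (C = -1 + (1/4)*34692 = -1 + 8673 = 8672)
48806/j(b, -197) + y(50)/C = 48806/((-197/(-92))) + 16/8672 = 48806/((-197*(-1/92))) + 16*(1/8672) = 48806/(197/92) + 1/542 = 48806*(92/197) + 1/542 = 4490152/197 + 1/542 = 2433662581/106774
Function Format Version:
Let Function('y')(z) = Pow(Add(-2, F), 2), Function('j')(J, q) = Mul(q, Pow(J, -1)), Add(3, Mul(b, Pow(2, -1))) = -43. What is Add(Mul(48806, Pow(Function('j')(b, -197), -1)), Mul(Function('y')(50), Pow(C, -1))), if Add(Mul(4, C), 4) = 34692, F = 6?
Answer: Rational(2433662581, 106774) ≈ 22793.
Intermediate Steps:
b = -92 (b = Add(-6, Mul(2, -43)) = Add(-6, -86) = -92)
Function('y')(z) = 16 (Function('y')(z) = Pow(Add(-2, 6), 2) = Pow(4, 2) = 16)
C = 8672 (C = Add(-1, Mul(Rational(1, 4), 34692)) = Add(-1, 8673) = 8672)
Add(Mul(48806, Pow(Function('j')(b, -197), -1)), Mul(Function('y')(50), Pow(C, -1))) = Add(Mul(48806, Pow(Mul(-197, Pow(-92, -1)), -1)), Mul(16, Pow(8672, -1))) = Add(Mul(48806, Pow(Mul(-197, Rational(-1, 92)), -1)), Mul(16, Rational(1, 8672))) = Add(Mul(48806, Pow(Rational(197, 92), -1)), Rational(1, 542)) = Add(Mul(48806, Rational(92, 197)), Rational(1, 542)) = Add(Rational(4490152, 197), Rational(1, 542)) = Rational(2433662581, 106774)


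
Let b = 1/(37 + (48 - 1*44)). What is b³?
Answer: 1/68921 ≈ 1.4509e-5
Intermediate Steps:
b = 1/41 (b = 1/(37 + (48 - 44)) = 1/(37 + 4) = 1/41 ≈ 0.024390)
b³ = (1/41)³ = 1/68921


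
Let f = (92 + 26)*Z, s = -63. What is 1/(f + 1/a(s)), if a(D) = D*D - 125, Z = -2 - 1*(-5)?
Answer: 3844/1360777 ≈ 0.0028249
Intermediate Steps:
Z = 3 (Z = -2 + 5 = 3)
a(D) = -125 + D² (a(D) = D² - 125 = -125 + D²)
f = 354 (f = (92 + 26)*3 = 118*3 = 354)
1/(f + 1/a(s)) = 1/(354 + 1/(-125 + (-63)²)) = 1/(354 + 1/(-125 + 3969)) = 1/(354 + 1/3844) = 1/(1360777/3844) = 3844/1360777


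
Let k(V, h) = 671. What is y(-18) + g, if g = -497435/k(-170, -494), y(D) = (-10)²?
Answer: -430335/671 ≈ -641.33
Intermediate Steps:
y(D) = 100
g = -497435/671 ≈ -741.33
y(-18) + g = 100 - 497435/671 = -430335/671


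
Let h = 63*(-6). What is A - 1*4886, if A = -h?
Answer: -4508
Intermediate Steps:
h = -378
A = 378 (A = -1*(-378) = 378)
A - 1*4886 = 378 - 1*4886 = 378 - 4886 = -4508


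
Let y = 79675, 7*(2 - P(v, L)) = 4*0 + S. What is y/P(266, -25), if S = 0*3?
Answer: 79675/2 ≈ 39838.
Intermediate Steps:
S = 0
P(v, L) = 2 (P(v, L) = 2 - (4*0 + 0)/7 = 2 - (0 + 0)/7 = 2 - 1/7*0 = 2 + 0 = 2)
y/P(266, -25) = 79675/2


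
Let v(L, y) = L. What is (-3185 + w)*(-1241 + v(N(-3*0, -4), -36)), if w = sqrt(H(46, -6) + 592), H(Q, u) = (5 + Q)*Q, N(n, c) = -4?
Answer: 3965325 - 1245*sqrt(2938) ≈ 3.8978e+6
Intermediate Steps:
H(Q, u) = Q*(5 + Q)
w = sqrt(2938) (w = sqrt(46*(5 + 46) + 592) = sqrt(46*51 + 592) = sqrt(2346 + 592) = sqrt(2938) ≈ 54.203)
(-3185 + w)*(-1241 + v(N(-3*0, -4), -36)) = (-3185 + sqrt(2938))*(-1241 - 4) = (-3185 + sqrt(2938))*(-1245) = 3965325 - 1245*sqrt(2938)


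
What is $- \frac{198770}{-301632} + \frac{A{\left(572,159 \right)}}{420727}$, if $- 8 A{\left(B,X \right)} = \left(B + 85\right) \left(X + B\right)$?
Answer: $\frac{32759959411}{63452363232} \approx 0.51629$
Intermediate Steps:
$A{\left(B,X \right)} = - \frac{\left(85 + B\right) \left(B + X\right)}{8}$ ($A{\left(B,X \right)} = - \frac{\left(B + 85\right) \left(X + B\right)}{8} = - \frac{\left(85 + B\right) \left(B + X\right)}{8}$)
$- \frac{198770}{-301632} + \frac{A{\left(572,159 \right)}}{420727} = - \frac{198770}{-301632} + \frac{\left(- \frac{85}{8}\right) 572 - \frac{13515}{8} - \frac{572^{2}}{8} - \frac{143}{2} \cdot 159}{420727} = \left(-198770\right) \left(- \frac{1}{301632}\right) + \left(- \frac{12155}{2} - \frac{13515}{8} - 40898 - \frac{22737}{2}\right) \frac{1}{420727} = \frac{99385}{150816} + \left(- \frac{12155}{2} - \frac{13515}{8} - 40898 - \frac{22737}{2}\right) \frac{1}{420727} = \frac{99385}{150816} - \frac{480267}{3365816} = \frac{32759959411}{63452363232}$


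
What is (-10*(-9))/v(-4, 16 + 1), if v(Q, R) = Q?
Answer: -45/2 ≈ -22.500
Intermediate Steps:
(-10*(-9))/v(-4, 16 + 1) = -10*(-9)/(-4) = 90*(-¼) = -45/2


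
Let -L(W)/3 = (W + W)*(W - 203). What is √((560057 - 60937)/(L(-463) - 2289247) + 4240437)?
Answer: √2906326057845732821/827879 ≈ 2059.2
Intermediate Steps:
L(W) = -6*W*(-203 + W) (L(W) = -3*(W + W)*(W - 203) = -3*2*W*(-203 + W) = -6*W*(-203 + W))
√((560057 - 60937)/(L(-463) - 2289247) + 4240437) = √((560057 - 60937)/(6*(-463)*(203 - 1*(-463)) - 2289247) + 4240437) = √(499120/(6*(-463)*(203 + 463) - 2289247) + 4240437) = √(499120/(6*(-463)*666 - 2289247) + 4240437) = √(499120/(-1850148 - 2289247) + 4240437) = √(499120/(-4139395) + 4240437) = √(499120*(-1/4139395) + 4240437) = √(-99824/827879 + 4240437) = √(3510568643299/827879) = √2906326057845732821/827879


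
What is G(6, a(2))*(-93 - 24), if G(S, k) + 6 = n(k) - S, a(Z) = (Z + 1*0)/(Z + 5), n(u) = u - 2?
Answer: 11232/7 ≈ 1604.6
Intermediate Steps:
n(u) = -2 + u
a(Z) = Z/(5 + Z) (a(Z) = (Z + 0)/(5 + Z) = Z/(5 + Z))
G(S, k) = -8 + k - S (G(S, k) = -6 + ((-2 + k) - S) = -6 + (-2 + k - S) = -8 + k - S)
G(6, a(2))*(-93 - 24) = (-8 + 2/(5 + 2) - 1*6)*(-93 - 24) = (-8 + 2/7 - 6)*(-117) = -96/7*(-117) = 11232/7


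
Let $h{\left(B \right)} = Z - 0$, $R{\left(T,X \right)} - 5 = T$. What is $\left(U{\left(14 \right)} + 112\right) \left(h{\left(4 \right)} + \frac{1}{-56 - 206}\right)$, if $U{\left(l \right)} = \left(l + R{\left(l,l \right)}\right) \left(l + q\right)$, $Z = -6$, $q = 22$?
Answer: $- \frac{1022450}{131} \approx -7805.0$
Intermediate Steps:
$R{\left(T,X \right)} = 5 + T$
$h{\left(B \right)} = -6$ ($h{\left(B \right)} = -6 - 0 = -6 + 0 = -6$)
$U{\left(l \right)} = \left(5 + 2 l\right) \left(22 + l\right)$ ($U{\left(l \right)} = \left(l + \left(5 + l\right)\right) \left(l + 22\right) = \left(5 + 2 l\right) \left(22 + l\right)$)
$\left(U{\left(14 \right)} + 112\right) \left(h{\left(4 \right)} + \frac{1}{-56 - 206}\right) = \left(\left(110 + 2 \cdot 14^{2} + 49 \cdot 14\right) + 112\right) \left(-6 + \frac{1}{-56 - 206}\right) = \left(\left(110 + 2 \cdot 196 + 686\right) + 112\right) \left(-6 + \frac{1}{-262}\right) = \left(\left(110 + 392 + 686\right) + 112\right) \left(-6 - \frac{1}{262}\right) = \left(1188 + 112\right) \left(- \frac{1573}{262}\right) = 1300 \left(- \frac{1573}{262}\right) = - \frac{1022450}{131}$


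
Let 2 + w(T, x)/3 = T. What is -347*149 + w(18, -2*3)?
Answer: -51655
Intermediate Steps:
w(T, x) = -6 + 3*T
-347*149 + w(18, -2*3) = -347*149 + (-6 + 3*18) = -51703 + (-6 + 54) = -51703 + 48 = -51655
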